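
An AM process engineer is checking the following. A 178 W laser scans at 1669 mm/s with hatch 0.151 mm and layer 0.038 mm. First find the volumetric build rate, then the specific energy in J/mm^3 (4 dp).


Build rate = 1669 * 0.151 * 0.038 = 9.576722 mm^3/s
SE = 178 / 9.576722 = 18.5867 J/mm^3


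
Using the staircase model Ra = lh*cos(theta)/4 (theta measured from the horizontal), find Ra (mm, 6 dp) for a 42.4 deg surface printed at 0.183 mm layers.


Ra = 0.183 * cos(42.4) / 4 = 0.033784 mm


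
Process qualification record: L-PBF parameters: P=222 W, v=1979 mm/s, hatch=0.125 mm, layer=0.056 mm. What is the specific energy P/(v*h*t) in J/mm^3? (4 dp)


Build rate = 1979 * 0.125 * 0.056 = 13.853 mm^3/s
SE = 222 / 13.853 = 16.0254 J/mm^3


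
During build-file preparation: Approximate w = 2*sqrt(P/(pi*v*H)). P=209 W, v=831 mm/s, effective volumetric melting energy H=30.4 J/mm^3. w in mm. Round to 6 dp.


w = 2*sqrt(209/(pi*831*30.4)) = 0.102634 mm


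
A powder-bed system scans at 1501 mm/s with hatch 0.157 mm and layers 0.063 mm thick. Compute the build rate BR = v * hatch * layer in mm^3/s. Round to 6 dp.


Rate = 1501 * 0.157 * 0.063 = 14.846391 mm^3/s


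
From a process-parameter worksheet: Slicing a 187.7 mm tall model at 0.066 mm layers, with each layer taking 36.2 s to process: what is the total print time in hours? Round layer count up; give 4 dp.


Layers = ceil(187.7/0.066) = 2844
t = 2844 * 36.2 / 3600 = 28.598 hrs


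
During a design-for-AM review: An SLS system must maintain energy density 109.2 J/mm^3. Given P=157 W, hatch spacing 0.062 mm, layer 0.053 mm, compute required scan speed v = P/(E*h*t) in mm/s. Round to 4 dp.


v = 157 / (109.2*0.062*0.053) = 437.5316 mm/s


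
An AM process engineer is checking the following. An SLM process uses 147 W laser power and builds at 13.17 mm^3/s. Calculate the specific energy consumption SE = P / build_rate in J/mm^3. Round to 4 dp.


SE = 147 / 13.17 = 11.1617 J/mm^3


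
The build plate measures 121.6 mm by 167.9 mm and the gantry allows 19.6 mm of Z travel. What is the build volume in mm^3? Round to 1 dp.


V = 121.6 * 167.9 * 19.6 = 400166.1 mm^3


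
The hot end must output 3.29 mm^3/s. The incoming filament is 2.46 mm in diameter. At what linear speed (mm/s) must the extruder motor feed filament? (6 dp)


A = pi*(2.46/2)^2 = 4.752916
v = 3.29 / 4.752916 = 0.692207 mm/s


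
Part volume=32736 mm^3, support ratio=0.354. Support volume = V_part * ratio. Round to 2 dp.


V_support = 32736 * 0.354 = 11588.54 mm^3


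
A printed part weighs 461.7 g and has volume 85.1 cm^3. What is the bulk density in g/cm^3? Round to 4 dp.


rho = 461.7 / 85.1 = 5.4254 g/cm^3


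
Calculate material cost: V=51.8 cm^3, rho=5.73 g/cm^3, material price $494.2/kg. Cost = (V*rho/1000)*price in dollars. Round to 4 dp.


Mass = 51.8*5.73/1000 = 0.296814 kg
Cost = 0.296814 * 494.2 = 146.6855 $


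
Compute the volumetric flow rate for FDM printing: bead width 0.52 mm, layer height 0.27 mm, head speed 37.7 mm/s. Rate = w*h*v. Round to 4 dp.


Rate = 0.52 * 0.27 * 37.7 = 5.2931 mm^3/s


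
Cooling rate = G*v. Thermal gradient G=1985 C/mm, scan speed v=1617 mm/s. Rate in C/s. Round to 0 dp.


CR = 1985 * 1617 = 3209745 C/s


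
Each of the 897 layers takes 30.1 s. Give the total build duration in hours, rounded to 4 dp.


t = 897 * 30.1 / 3600 = 7.4999 hrs


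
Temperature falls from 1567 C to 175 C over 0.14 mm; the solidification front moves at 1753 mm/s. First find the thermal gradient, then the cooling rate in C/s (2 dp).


G = (1567-175)/0.14 = 9942.85714286 C/mm
CR = 9942.85714286 * 1753 = 17429828.57 C/s


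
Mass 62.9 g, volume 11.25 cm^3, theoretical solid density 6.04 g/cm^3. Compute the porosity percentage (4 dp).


rho_part = 62.9 / 11.25 = 5.59111111 g/cm^3
Porosity = (1 - 5.59111111/6.04)*100 = 7.4319 %


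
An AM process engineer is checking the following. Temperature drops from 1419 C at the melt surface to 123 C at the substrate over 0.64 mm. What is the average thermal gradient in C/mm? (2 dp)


G = (1419-123)/0.64 = 2025.0 C/mm


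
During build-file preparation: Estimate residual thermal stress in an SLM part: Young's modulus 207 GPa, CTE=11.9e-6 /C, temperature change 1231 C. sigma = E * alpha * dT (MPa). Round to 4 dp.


sigma = 207*1000 * 11.9e-6 * 1231 = 3032.3223 MPa


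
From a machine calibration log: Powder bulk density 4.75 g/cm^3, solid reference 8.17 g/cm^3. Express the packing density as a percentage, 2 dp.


Packing = (4.75/8.17)*100 = 58.14 %


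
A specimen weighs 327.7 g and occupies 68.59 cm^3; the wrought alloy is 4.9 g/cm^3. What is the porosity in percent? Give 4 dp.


rho_part = 327.7 / 68.59 = 4.77766438 g/cm^3
Porosity = (1 - 4.77766438/4.9)*100 = 2.4966 %


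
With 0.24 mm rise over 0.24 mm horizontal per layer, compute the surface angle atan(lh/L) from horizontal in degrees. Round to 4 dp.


angle = atan(0.24/0.24) = 45.0 degrees


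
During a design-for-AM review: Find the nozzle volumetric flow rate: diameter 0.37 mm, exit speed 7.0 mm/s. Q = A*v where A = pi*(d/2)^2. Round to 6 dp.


A = pi*(0.37/2)^2 = 0.10752101 mm^2
Q = 0.10752101 * 7.0 = 0.752647 mm^3/s


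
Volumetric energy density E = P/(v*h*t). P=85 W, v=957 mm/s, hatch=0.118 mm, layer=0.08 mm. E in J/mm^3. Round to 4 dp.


E = 85 / (957*0.118*0.08) = 9.4088 J/mm^3


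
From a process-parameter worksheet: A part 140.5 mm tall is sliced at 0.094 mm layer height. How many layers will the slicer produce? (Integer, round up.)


Layers = ceil(140.5/0.094) = 1495


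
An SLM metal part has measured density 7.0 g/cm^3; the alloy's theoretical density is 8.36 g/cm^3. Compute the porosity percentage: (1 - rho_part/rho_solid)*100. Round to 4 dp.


Porosity = (1-7.0/8.36)*100 = 16.2679 %


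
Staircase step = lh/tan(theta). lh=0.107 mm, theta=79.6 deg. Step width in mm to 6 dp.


step = 0.107 / tan(79.6) = 0.019638 mm


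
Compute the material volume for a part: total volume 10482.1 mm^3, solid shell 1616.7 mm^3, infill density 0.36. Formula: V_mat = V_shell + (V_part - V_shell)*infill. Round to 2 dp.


V_infill = (10482.1 - 1616.7) * 0.36 = 3191.54
V_total = 1616.7 + 3191.54 = 4808.24 mm^3


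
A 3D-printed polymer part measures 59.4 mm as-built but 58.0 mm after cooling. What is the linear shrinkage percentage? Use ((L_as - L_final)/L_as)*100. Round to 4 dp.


Shrinkage = ((59.4-58.0)/59.4)*100 = 2.3569 %


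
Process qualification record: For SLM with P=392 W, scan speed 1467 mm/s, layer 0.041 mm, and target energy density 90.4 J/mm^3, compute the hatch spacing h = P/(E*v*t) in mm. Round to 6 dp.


h = 392 / (90.4*1467*0.041) = 0.072095 mm


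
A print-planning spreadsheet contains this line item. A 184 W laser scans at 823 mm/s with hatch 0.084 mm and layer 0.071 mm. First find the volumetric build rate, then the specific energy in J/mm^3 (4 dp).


Build rate = 823 * 0.084 * 0.071 = 4.908372 mm^3/s
SE = 184 / 4.908372 = 37.487 J/mm^3


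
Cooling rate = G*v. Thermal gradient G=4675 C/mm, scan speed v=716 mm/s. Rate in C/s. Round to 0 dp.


CR = 4675 * 716 = 3347300 C/s


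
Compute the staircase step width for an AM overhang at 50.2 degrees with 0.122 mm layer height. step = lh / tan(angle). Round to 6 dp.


step = 0.122 / tan(50.2) = 0.101647 mm


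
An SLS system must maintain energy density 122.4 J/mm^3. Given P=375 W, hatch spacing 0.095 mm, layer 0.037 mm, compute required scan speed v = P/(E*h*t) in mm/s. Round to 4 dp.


v = 375 / (122.4*0.095*0.037) = 871.6146 mm/s


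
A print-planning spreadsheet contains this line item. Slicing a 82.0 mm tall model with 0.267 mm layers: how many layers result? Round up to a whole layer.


Layers = ceil(82.0/0.267) = 308


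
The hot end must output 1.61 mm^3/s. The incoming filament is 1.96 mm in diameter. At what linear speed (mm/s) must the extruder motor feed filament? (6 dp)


A = pi*(1.96/2)^2 = 3.017186
v = 1.61 / 3.017186 = 0.53361 mm/s


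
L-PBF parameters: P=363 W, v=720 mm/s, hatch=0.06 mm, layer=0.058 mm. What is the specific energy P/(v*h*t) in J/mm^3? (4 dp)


Build rate = 720 * 0.06 * 0.058 = 2.5056 mm^3/s
SE = 363 / 2.5056 = 144.8755 J/mm^3


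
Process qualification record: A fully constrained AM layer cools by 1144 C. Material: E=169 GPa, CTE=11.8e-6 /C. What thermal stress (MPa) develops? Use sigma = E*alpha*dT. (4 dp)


sigma = 169*1000 * 11.8e-6 * 1144 = 2281.3648 MPa


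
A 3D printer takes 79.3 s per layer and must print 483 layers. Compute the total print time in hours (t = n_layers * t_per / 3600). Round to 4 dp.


t = 483 * 79.3 / 3600 = 10.6394 hrs


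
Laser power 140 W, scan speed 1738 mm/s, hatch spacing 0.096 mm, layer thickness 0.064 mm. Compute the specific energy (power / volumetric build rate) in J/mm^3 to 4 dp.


Build rate = 1738 * 0.096 * 0.064 = 10.678272 mm^3/s
SE = 140 / 10.678272 = 13.1107 J/mm^3


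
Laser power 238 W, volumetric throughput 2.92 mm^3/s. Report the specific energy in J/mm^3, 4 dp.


SE = 238 / 2.92 = 81.5068 J/mm^3


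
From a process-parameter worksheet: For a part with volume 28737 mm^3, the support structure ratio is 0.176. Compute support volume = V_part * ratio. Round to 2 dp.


V_support = 28737 * 0.176 = 5057.71 mm^3


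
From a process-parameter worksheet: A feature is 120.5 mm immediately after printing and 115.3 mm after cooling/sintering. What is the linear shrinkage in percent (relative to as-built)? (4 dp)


Shrinkage = ((120.5-115.3)/120.5)*100 = 4.3154 %


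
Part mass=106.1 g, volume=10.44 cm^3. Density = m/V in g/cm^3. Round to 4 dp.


rho = 106.1 / 10.44 = 10.1628 g/cm^3


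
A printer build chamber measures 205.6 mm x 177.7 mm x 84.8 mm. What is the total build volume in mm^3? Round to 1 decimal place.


V = 205.6 * 177.7 * 84.8 = 3098178.2 mm^3


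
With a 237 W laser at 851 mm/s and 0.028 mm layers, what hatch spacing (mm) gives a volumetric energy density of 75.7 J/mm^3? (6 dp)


h = 237 / (75.7*851*0.028) = 0.131391 mm


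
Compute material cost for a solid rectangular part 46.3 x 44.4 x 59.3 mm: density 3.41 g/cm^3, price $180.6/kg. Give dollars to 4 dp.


V = 46.3 * 44.4 * 59.3 = 121904.196 mm^3 = 121.904196 cm^3
Mass = 121.904196 * 3.41 / 1000 = 0.41569331 kg
Cost = 0.41569331 * 180.6 = 75.0742 $


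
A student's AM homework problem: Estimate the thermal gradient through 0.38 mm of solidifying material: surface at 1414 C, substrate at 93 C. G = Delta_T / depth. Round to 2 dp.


G = (1414-93)/0.38 = 3476.32 C/mm


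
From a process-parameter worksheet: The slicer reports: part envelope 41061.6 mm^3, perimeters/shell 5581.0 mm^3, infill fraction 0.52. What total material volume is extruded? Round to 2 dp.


V_infill = (41061.6 - 5581.0) * 0.52 = 18449.91
V_total = 5581.0 + 18449.91 = 24030.91 mm^3


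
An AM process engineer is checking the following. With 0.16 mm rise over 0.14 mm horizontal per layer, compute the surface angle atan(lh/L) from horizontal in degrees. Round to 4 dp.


angle = atan(0.16/0.14) = 48.8141 degrees


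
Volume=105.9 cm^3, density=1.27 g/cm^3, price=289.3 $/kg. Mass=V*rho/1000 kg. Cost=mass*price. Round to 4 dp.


Mass = 105.9*1.27/1000 = 0.134493 kg
Cost = 0.134493 * 289.3 = 38.9088 $


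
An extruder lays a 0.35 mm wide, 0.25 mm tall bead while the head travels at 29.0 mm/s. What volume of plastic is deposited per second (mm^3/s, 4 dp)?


Rate = 0.35 * 0.25 * 29.0 = 2.5375 mm^3/s


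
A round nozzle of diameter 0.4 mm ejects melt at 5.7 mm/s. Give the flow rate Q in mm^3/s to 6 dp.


A = pi*(0.4/2)^2 = 0.12566371 mm^2
Q = 0.12566371 * 5.7 = 0.716283 mm^3/s


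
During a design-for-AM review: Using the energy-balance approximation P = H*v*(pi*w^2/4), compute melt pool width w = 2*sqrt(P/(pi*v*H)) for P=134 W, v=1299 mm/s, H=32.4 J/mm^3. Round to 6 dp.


w = 2*sqrt(134/(pi*1299*32.4)) = 0.063669 mm


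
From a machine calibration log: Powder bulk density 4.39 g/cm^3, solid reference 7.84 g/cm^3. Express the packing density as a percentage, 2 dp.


Packing = (4.39/7.84)*100 = 55.99 %


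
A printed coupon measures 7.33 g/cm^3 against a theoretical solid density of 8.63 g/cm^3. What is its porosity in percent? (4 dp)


Porosity = (1-7.33/8.63)*100 = 15.0637 %


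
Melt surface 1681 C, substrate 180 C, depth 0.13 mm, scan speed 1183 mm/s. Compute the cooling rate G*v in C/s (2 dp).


G = (1681-180)/0.13 = 11546.15384615 C/mm
CR = 11546.15384615 * 1183 = 13659100.0 C/s


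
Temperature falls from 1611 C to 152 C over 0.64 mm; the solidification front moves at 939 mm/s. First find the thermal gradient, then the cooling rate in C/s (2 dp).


G = (1611-152)/0.64 = 2279.6875 C/mm
CR = 2279.6875 * 939 = 2140626.56 C/s


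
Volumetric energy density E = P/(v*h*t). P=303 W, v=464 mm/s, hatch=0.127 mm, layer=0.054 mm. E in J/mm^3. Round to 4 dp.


E = 303 / (464*0.127*0.054) = 95.2198 J/mm^3


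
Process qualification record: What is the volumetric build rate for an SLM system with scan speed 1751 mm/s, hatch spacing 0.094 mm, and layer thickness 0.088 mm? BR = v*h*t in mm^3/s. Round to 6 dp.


Rate = 1751 * 0.094 * 0.088 = 14.484272 mm^3/s


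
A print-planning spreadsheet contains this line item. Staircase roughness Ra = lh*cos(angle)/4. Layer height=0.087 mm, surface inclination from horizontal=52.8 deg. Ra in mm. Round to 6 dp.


Ra = 0.087 * cos(52.8) / 4 = 0.01315 mm


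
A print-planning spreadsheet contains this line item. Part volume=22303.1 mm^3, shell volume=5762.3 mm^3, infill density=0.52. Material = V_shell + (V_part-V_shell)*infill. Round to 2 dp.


V_infill = (22303.1 - 5762.3) * 0.52 = 8601.22
V_total = 5762.3 + 8601.22 = 14363.52 mm^3


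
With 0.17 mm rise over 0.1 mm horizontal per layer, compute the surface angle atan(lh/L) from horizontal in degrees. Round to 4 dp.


angle = atan(0.17/0.1) = 59.5345 degrees


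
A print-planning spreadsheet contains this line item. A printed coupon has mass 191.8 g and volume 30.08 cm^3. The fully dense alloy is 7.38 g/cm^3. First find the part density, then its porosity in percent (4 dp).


rho_part = 191.8 / 30.08 = 6.37632979 g/cm^3
Porosity = (1 - 6.37632979/7.38)*100 = 13.5999 %


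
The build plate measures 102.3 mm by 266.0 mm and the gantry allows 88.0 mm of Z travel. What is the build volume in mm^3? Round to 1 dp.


V = 102.3 * 266.0 * 88.0 = 2394638.4 mm^3


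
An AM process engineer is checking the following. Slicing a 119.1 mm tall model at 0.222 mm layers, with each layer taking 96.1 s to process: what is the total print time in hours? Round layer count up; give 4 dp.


Layers = ceil(119.1/0.222) = 537
t = 537 * 96.1 / 3600 = 14.3349 hrs


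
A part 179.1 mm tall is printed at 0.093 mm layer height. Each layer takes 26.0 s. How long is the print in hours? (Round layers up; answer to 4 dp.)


Layers = ceil(179.1/0.093) = 1926
t = 1926 * 26.0 / 3600 = 13.91 hrs


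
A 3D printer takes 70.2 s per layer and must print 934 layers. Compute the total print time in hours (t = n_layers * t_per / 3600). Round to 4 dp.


t = 934 * 70.2 / 3600 = 18.213 hrs


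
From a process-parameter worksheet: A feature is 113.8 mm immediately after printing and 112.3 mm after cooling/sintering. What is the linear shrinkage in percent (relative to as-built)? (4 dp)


Shrinkage = ((113.8-112.3)/113.8)*100 = 1.3181 %


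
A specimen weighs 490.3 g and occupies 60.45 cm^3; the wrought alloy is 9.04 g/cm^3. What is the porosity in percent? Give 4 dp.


rho_part = 490.3 / 60.45 = 8.1108354 g/cm^3
Porosity = (1 - 8.1108354/9.04)*100 = 10.2784 %


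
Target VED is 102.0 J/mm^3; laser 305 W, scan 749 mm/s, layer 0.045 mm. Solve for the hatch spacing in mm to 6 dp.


h = 305 / (102.0*749*0.045) = 0.088717 mm


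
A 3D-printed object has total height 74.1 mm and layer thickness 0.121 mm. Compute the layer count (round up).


Layers = ceil(74.1/0.121) = 613


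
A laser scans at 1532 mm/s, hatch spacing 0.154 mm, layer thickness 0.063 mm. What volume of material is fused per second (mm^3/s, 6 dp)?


Rate = 1532 * 0.154 * 0.063 = 14.863464 mm^3/s


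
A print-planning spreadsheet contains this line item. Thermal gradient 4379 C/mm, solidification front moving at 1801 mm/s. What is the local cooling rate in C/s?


CR = 4379 * 1801 = 7886579 C/s


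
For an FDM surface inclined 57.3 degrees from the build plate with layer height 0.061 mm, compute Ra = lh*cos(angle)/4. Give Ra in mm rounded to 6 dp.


Ra = 0.061 * cos(57.3) / 4 = 0.008239 mm


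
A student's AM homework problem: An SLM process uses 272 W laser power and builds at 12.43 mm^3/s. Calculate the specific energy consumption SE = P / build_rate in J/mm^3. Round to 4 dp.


SE = 272 / 12.43 = 21.8825 J/mm^3


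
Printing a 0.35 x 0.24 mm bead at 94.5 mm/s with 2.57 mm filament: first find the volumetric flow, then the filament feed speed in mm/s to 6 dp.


Q = 0.35 * 0.24 * 94.5 = 7.938 mm^3/s
A_fil = pi*(2.57/2)^2 = 5.18747633 mm^2
v_feed = 7.938 / 5.18747633 = 1.530224 mm/s


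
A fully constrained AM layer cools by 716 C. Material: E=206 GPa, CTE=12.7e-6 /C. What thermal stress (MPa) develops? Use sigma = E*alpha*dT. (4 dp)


sigma = 206*1000 * 12.7e-6 * 716 = 1873.1992 MPa


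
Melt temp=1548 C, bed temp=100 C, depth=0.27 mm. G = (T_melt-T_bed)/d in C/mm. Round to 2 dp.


G = (1548-100)/0.27 = 5362.96 C/mm


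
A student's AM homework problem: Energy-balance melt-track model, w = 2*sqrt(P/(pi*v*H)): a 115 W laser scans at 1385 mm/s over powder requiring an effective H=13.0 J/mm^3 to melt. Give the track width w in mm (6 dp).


w = 2*sqrt(115/(pi*1385*13.0)) = 0.090179 mm


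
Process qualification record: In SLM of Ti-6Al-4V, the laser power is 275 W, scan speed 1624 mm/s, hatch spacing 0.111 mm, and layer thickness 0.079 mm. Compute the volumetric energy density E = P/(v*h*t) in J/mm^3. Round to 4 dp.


E = 275 / (1624*0.111*0.079) = 19.3106 J/mm^3


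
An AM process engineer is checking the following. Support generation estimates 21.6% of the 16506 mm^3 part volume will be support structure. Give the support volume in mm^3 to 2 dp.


V_support = 16506 * 0.216 = 3565.3 mm^3


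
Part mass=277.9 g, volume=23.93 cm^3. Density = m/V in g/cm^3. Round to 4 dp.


rho = 277.9 / 23.93 = 11.613 g/cm^3


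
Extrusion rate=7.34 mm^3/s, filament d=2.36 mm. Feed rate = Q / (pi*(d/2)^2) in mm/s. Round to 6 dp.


A = pi*(2.36/2)^2 = 4.374354
v = 7.34 / 4.374354 = 1.677962 mm/s


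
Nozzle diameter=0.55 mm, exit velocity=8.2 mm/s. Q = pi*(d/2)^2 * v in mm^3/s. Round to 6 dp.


A = pi*(0.55/2)^2 = 0.23758294 mm^2
Q = 0.23758294 * 8.2 = 1.94818 mm^3/s


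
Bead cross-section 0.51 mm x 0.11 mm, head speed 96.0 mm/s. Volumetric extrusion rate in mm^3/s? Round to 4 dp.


Rate = 0.51 * 0.11 * 96.0 = 5.3856 mm^3/s


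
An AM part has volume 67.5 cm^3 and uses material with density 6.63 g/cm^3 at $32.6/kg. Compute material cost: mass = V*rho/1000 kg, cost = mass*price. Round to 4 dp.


Mass = 67.5*6.63/1000 = 0.447525 kg
Cost = 0.447525 * 32.6 = 14.5893 $


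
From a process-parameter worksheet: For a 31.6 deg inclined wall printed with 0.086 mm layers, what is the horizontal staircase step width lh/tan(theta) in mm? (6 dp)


step = 0.086 / tan(31.6) = 0.139791 mm


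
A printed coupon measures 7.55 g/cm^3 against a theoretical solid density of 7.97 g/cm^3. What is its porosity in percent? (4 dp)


Porosity = (1-7.55/7.97)*100 = 5.2698 %


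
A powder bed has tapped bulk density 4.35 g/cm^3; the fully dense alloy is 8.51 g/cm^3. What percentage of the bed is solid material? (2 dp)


Packing = (4.35/8.51)*100 = 51.12 %


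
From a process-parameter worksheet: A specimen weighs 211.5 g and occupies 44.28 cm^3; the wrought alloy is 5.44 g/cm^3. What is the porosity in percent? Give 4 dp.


rho_part = 211.5 / 44.28 = 4.77642276 g/cm^3
Porosity = (1 - 4.77642276/5.44)*100 = 12.1981 %


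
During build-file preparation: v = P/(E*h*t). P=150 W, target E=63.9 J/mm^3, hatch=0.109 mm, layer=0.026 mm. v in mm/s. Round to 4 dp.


v = 150 / (63.9*0.109*0.026) = 828.3055 mm/s


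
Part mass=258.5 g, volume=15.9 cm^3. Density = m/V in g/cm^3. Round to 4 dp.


rho = 258.5 / 15.9 = 16.2579 g/cm^3


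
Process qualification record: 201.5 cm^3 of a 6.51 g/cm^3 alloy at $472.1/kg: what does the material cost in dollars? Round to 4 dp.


Mass = 201.5*6.51/1000 = 1.311765 kg
Cost = 1.311765 * 472.1 = 619.2843 $


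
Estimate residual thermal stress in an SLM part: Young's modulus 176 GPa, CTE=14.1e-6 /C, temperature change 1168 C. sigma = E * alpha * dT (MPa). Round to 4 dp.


sigma = 176*1000 * 14.1e-6 * 1168 = 2898.5088 MPa


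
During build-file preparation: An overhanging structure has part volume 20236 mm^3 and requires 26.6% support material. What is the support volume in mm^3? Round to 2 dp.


V_support = 20236 * 0.266 = 5382.78 mm^3


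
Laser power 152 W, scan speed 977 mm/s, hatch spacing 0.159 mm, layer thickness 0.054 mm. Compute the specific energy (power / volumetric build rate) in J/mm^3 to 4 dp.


Build rate = 977 * 0.159 * 0.054 = 8.388522 mm^3/s
SE = 152 / 8.388522 = 18.12 J/mm^3


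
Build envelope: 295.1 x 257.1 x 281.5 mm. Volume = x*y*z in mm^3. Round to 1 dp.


V = 295.1 * 257.1 * 281.5 = 21357464.1 mm^3


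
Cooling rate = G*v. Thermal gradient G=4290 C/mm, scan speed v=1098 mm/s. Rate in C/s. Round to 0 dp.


CR = 4290 * 1098 = 4710420 C/s


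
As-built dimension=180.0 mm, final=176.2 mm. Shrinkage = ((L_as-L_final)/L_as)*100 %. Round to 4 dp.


Shrinkage = ((180.0-176.2)/180.0)*100 = 2.1111 %


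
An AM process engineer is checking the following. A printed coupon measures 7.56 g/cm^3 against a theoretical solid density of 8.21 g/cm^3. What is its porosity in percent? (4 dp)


Porosity = (1-7.56/8.21)*100 = 7.9172 %


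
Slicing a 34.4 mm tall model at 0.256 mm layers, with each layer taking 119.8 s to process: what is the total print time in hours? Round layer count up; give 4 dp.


Layers = ceil(34.4/0.256) = 135
t = 135 * 119.8 / 3600 = 4.4925 hrs


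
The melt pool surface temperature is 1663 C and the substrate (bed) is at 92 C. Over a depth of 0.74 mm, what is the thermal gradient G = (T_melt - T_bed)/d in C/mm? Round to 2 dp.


G = (1663-92)/0.74 = 2122.97 C/mm


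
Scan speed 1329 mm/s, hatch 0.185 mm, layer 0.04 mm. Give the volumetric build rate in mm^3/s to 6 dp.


Rate = 1329 * 0.185 * 0.04 = 9.8346 mm^3/s


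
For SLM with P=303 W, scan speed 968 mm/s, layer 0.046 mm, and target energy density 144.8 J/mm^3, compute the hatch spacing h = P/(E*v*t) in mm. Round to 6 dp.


h = 303 / (144.8*968*0.046) = 0.046994 mm


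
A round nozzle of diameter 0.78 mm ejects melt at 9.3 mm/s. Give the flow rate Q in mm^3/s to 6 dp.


A = pi*(0.78/2)^2 = 0.47783624 mm^2
Q = 0.47783624 * 9.3 = 4.443877 mm^3/s


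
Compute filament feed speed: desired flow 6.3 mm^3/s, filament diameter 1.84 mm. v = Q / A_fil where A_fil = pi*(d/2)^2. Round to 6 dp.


A = pi*(1.84/2)^2 = 2.659044
v = 6.3 / 2.659044 = 2.369273 mm/s


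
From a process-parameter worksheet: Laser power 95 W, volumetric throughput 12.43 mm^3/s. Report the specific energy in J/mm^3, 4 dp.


SE = 95 / 12.43 = 7.6428 J/mm^3


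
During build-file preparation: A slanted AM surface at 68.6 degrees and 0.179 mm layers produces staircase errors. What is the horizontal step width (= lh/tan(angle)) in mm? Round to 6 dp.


step = 0.179 / tan(68.6) = 0.070149 mm


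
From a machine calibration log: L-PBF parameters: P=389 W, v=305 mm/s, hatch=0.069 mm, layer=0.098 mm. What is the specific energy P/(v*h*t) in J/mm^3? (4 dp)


Build rate = 305 * 0.069 * 0.098 = 2.06241 mm^3/s
SE = 389 / 2.06241 = 188.6143 J/mm^3


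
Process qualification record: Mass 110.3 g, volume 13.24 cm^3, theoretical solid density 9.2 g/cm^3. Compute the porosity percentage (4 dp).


rho_part = 110.3 / 13.24 = 8.33081571 g/cm^3
Porosity = (1 - 8.33081571/9.2)*100 = 9.4477 %


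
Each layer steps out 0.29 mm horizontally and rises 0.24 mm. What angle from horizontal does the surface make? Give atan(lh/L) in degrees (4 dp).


angle = atan(0.24/0.29) = 39.6107 degrees


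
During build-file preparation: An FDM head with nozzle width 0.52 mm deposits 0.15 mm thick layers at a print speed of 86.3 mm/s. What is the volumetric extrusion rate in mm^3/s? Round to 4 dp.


Rate = 0.52 * 0.15 * 86.3 = 6.7314 mm^3/s


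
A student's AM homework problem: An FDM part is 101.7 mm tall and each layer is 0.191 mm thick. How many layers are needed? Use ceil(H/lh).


Layers = ceil(101.7/0.191) = 533


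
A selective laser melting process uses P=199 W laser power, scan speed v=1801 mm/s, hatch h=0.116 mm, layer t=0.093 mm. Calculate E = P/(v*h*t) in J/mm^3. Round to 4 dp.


E = 199 / (1801*0.116*0.093) = 10.2423 J/mm^3


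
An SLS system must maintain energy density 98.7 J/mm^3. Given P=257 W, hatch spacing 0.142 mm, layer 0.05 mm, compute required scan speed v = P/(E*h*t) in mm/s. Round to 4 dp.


v = 257 / (98.7*0.142*0.05) = 366.7394 mm/s


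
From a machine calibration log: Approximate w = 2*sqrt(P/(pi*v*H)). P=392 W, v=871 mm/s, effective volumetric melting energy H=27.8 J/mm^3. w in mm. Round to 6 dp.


w = 2*sqrt(392/(pi*871*27.8)) = 0.143571 mm


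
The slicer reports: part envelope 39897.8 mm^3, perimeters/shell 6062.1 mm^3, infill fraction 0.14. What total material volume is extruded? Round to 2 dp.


V_infill = (39897.8 - 6062.1) * 0.14 = 4737.0
V_total = 6062.1 + 4737.0 = 10799.1 mm^3


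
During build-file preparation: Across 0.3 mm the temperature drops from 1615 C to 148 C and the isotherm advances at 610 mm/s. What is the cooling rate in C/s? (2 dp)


G = (1615-148)/0.3 = 4890.0 C/mm
CR = 4890.0 * 610 = 2982900.0 C/s


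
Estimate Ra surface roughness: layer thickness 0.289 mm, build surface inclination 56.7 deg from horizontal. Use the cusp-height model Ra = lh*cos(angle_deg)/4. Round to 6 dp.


Ra = 0.289 * cos(56.7) / 4 = 0.039667 mm


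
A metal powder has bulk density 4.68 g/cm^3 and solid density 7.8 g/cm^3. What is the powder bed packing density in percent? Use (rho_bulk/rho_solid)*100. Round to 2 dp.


Packing = (4.68/7.8)*100 = 60.0 %


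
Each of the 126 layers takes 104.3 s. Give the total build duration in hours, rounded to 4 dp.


t = 126 * 104.3 / 3600 = 3.6505 hrs


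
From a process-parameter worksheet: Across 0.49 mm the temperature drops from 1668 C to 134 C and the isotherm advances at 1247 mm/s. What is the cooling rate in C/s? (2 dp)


G = (1668-134)/0.49 = 3130.6122449 C/mm
CR = 3130.6122449 * 1247 = 3903873.47 C/s


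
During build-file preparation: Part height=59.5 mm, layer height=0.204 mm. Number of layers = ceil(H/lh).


Layers = ceil(59.5/0.204) = 292


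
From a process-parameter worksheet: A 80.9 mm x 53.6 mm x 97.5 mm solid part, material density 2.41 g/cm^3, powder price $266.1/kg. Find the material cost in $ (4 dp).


V = 80.9 * 53.6 * 97.5 = 422783.4 mm^3 = 422.7834 cm^3
Mass = 422.7834 * 2.41 / 1000 = 1.01890799 kg
Cost = 1.01890799 * 266.1 = 271.1314 $


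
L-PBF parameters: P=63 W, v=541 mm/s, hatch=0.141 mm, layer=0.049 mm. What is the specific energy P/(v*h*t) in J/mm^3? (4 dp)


Build rate = 541 * 0.141 * 0.049 = 3.737769 mm^3/s
SE = 63 / 3.737769 = 16.855 J/mm^3


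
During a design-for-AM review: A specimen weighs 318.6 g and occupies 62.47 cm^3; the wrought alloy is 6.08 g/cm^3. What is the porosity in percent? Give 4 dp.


rho_part = 318.6 / 62.47 = 5.10004802 g/cm^3
Porosity = (1 - 5.10004802/6.08)*100 = 16.1176 %


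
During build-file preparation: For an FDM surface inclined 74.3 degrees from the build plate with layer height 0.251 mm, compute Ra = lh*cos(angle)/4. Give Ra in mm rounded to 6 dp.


Ra = 0.251 * cos(74.3) / 4 = 0.01698 mm


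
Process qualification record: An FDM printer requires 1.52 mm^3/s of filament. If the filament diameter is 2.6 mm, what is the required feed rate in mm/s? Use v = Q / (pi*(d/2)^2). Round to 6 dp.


A = pi*(2.6/2)^2 = 5.309292
v = 1.52 / 5.309292 = 0.286291 mm/s


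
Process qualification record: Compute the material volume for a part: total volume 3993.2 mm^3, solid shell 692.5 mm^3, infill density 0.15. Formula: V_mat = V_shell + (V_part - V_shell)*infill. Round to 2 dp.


V_infill = (3993.2 - 692.5) * 0.15 = 495.11
V_total = 692.5 + 495.11 = 1187.61 mm^3


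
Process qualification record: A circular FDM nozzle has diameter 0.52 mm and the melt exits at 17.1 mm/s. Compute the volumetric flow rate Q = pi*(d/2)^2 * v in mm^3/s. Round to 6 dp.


A = pi*(0.52/2)^2 = 0.21237166 mm^2
Q = 0.21237166 * 17.1 = 3.631555 mm^3/s


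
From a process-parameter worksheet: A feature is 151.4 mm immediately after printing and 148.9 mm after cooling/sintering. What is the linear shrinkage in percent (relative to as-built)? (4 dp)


Shrinkage = ((151.4-148.9)/151.4)*100 = 1.6513 %


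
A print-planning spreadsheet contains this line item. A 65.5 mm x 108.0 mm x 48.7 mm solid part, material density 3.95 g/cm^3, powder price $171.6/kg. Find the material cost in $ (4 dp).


V = 65.5 * 108.0 * 48.7 = 344503.8 mm^3 = 344.5038 cm^3
Mass = 344.5038 * 3.95 / 1000 = 1.36079001 kg
Cost = 1.36079001 * 171.6 = 233.5116 $


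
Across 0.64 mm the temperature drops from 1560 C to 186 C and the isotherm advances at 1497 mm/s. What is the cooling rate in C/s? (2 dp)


G = (1560-186)/0.64 = 2146.875 C/mm
CR = 2146.875 * 1497 = 3213871.88 C/s


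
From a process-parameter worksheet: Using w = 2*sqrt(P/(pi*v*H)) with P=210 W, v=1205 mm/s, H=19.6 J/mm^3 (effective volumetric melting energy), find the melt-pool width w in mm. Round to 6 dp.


w = 2*sqrt(210/(pi*1205*19.6)) = 0.1064 mm


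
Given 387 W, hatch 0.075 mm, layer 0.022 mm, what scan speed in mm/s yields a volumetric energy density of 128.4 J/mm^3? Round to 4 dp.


v = 387 / (128.4*0.075*0.022) = 1826.678 mm/s


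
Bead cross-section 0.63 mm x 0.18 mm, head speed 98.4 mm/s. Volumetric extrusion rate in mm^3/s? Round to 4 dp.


Rate = 0.63 * 0.18 * 98.4 = 11.1586 mm^3/s


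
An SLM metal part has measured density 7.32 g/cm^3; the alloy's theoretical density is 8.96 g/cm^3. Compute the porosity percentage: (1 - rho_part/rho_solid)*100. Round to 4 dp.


Porosity = (1-7.32/8.96)*100 = 18.3036 %


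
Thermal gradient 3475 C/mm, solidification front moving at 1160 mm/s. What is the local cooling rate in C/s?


CR = 3475 * 1160 = 4031000 C/s


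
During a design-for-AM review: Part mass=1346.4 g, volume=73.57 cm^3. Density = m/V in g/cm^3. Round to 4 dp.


rho = 1346.4 / 73.57 = 18.3009 g/cm^3


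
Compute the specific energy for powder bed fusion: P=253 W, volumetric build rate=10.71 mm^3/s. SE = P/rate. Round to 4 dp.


SE = 253 / 10.71 = 23.6228 J/mm^3


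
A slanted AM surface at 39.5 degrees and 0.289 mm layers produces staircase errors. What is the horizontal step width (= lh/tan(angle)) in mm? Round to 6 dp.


step = 0.289 / tan(39.5) = 0.350585 mm


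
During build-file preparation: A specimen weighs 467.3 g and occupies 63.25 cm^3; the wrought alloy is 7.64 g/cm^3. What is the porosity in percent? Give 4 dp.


rho_part = 467.3 / 63.25 = 7.38814229 g/cm^3
Porosity = (1 - 7.38814229/7.64)*100 = 3.2966 %


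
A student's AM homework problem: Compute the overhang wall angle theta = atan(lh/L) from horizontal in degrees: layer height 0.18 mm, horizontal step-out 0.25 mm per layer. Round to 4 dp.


angle = atan(0.18/0.25) = 35.7539 degrees


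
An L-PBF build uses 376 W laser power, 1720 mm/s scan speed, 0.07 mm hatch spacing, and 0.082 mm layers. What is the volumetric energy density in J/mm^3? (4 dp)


E = 376 / (1720*0.07*0.082) = 38.0844 J/mm^3


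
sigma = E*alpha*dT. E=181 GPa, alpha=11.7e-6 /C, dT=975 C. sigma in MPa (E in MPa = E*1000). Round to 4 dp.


sigma = 181*1000 * 11.7e-6 * 975 = 2064.7575 MPa


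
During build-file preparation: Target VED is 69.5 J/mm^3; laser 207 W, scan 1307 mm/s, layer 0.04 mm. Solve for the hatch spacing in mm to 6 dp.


h = 207 / (69.5*1307*0.04) = 0.05697 mm


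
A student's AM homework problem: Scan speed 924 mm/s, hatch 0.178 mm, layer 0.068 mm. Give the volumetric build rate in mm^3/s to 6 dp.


Rate = 924 * 0.178 * 0.068 = 11.184096 mm^3/s


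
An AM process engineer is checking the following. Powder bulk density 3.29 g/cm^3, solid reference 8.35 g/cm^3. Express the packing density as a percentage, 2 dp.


Packing = (3.29/8.35)*100 = 39.4 %


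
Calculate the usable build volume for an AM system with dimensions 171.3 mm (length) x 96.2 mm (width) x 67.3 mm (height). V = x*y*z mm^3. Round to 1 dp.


V = 171.3 * 96.2 * 67.3 = 1109040.7 mm^3


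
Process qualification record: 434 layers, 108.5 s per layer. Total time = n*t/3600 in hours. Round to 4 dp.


t = 434 * 108.5 / 3600 = 13.0803 hrs


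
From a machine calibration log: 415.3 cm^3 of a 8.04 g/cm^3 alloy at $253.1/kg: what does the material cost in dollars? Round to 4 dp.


Mass = 415.3*8.04/1000 = 3.339012 kg
Cost = 3.339012 * 253.1 = 845.1039 $


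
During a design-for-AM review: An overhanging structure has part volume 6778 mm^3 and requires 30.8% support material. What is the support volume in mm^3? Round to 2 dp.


V_support = 6778 * 0.308 = 2087.62 mm^3


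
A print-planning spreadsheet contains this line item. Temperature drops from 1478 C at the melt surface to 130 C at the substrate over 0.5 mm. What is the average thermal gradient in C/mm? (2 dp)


G = (1478-130)/0.5 = 2696.0 C/mm


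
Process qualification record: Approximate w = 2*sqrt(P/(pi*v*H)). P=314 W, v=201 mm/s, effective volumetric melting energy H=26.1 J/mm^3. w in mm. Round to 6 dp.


w = 2*sqrt(314/(pi*201*26.1)) = 0.276059 mm


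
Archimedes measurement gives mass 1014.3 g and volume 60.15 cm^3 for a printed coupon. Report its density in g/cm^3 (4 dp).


rho = 1014.3 / 60.15 = 16.8628 g/cm^3


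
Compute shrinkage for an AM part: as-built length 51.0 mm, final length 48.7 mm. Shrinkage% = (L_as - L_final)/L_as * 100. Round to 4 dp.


Shrinkage = ((51.0-48.7)/51.0)*100 = 4.5098 %


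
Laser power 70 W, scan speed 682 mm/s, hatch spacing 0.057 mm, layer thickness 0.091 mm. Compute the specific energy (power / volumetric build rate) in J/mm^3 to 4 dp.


Build rate = 682 * 0.057 * 0.091 = 3.537534 mm^3/s
SE = 70 / 3.537534 = 19.7878 J/mm^3


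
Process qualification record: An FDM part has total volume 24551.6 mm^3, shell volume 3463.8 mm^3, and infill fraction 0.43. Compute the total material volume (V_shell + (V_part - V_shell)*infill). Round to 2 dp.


V_infill = (24551.6 - 3463.8) * 0.43 = 9067.75
V_total = 3463.8 + 9067.75 = 12531.55 mm^3


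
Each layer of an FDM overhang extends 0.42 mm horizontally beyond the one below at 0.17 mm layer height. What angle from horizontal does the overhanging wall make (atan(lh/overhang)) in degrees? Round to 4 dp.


angle = atan(0.17/0.42) = 22.0362 degrees


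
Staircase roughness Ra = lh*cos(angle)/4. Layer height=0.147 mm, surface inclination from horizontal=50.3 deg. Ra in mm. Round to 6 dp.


Ra = 0.147 * cos(50.3) / 4 = 0.023475 mm


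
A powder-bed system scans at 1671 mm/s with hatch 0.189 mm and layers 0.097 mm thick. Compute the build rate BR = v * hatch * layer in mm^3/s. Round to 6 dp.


Rate = 1671 * 0.189 * 0.097 = 30.634443 mm^3/s


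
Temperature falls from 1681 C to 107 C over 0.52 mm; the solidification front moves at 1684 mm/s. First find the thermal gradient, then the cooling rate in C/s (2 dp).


G = (1681-107)/0.52 = 3026.92307692 C/mm
CR = 3026.92307692 * 1684 = 5097338.46 C/s


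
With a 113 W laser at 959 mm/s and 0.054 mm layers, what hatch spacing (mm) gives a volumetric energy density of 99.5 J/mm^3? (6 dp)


h = 113 / (99.5*959*0.054) = 0.02193 mm


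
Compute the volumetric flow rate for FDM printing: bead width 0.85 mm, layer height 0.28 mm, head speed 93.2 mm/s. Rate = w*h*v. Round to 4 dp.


Rate = 0.85 * 0.28 * 93.2 = 22.1816 mm^3/s


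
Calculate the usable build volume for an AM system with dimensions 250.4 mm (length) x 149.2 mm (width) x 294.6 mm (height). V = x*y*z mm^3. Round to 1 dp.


V = 250.4 * 149.2 * 294.6 = 11006161.7 mm^3


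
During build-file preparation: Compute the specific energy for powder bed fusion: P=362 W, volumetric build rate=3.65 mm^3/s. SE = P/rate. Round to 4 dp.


SE = 362 / 3.65 = 99.1781 J/mm^3


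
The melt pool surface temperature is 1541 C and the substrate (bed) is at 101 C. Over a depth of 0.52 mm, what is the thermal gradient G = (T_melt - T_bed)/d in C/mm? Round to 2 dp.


G = (1541-101)/0.52 = 2769.23 C/mm


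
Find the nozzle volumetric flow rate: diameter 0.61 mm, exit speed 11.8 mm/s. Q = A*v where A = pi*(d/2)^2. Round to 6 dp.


A = pi*(0.61/2)^2 = 0.29224666 mm^2
Q = 0.29224666 * 11.8 = 3.448511 mm^3/s


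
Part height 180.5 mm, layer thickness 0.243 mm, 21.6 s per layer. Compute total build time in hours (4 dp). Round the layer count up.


Layers = ceil(180.5/0.243) = 743
t = 743 * 21.6 / 3600 = 4.458 hrs


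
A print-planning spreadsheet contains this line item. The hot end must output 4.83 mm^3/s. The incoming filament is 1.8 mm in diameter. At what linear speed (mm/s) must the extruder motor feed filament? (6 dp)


A = pi*(1.8/2)^2 = 2.54469
v = 4.83 / 2.54469 = 1.89807 mm/s


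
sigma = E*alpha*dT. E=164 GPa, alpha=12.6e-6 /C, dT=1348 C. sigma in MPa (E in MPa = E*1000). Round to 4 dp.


sigma = 164*1000 * 12.6e-6 * 1348 = 2785.5072 MPa


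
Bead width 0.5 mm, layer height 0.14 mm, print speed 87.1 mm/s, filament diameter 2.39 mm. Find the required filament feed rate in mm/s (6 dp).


Q = 0.5 * 0.14 * 87.1 = 6.097 mm^3/s
A_fil = pi*(2.39/2)^2 = 4.48627285 mm^2
v_feed = 6.097 / 4.48627285 = 1.359035 mm/s


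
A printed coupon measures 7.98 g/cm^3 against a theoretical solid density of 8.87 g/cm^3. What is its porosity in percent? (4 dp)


Porosity = (1-7.98/8.87)*100 = 10.0338 %


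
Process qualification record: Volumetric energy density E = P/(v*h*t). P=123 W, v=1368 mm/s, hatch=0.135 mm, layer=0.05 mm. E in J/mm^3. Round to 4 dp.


E = 123 / (1368*0.135*0.05) = 13.3203 J/mm^3


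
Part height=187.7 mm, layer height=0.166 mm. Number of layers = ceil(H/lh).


Layers = ceil(187.7/0.166) = 1131


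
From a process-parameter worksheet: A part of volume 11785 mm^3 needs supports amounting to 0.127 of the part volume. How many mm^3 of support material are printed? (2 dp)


V_support = 11785 * 0.127 = 1496.7 mm^3


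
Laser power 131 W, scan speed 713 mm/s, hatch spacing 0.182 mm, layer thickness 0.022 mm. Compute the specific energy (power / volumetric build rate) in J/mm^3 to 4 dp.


Build rate = 713 * 0.182 * 0.022 = 2.854852 mm^3/s
SE = 131 / 2.854852 = 45.8868 J/mm^3


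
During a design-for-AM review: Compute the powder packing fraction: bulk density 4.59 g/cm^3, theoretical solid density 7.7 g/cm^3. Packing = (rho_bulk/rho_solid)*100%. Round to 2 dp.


Packing = (4.59/7.7)*100 = 59.61 %


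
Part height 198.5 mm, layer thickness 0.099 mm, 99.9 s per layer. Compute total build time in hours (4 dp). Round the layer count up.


Layers = ceil(198.5/0.099) = 2006
t = 2006 * 99.9 / 3600 = 55.6665 hrs


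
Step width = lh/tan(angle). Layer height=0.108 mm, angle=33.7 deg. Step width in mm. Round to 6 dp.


step = 0.108 / tan(33.7) = 0.161939 mm
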